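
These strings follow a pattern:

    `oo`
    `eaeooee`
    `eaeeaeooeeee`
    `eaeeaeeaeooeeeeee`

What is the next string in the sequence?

s(k+1) = eae·s(k)·ee, so each term gains eae as a prefix and ee as a suffix.
Applying this once more to eaeeaeeaeooeeeeee:

eaeeaeeaeeaeooeeeeeeee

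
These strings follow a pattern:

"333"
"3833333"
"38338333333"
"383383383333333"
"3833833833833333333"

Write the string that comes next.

Every step adds 383 to the front and 3 to the end of the previous string.
Applying this once more to 3833833833833333333:

38338338338338333333333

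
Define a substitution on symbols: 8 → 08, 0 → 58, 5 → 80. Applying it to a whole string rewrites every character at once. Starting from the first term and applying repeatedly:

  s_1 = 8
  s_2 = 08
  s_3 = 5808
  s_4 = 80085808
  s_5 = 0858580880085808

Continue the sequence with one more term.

58088008800858080858580880085808

Replace each of the 16 characters of 0858580880085808 in place — 58 08 80 08 80 08 58 08 08 58 58 08 80 08 58 08 — and concatenate.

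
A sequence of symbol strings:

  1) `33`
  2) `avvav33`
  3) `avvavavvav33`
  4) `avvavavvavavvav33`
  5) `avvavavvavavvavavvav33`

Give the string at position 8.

avvavavvavavvavavvavavvavavvavavvav33

Each term is the previous one with avvav prepended.
From avvavavvavavvavavvav33, 3 further steps: avvavavvavavvavavvav33 → avvavavvavavvavavvavavvav33 → avvavavvavavvavavvavavvavavvav33 → (answer).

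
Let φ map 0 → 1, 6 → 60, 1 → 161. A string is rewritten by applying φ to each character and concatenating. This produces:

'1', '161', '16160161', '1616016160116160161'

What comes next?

16160161601161601616011611616016160116160161

φ(1616016160116160161) expands symbol-by-symbol to 161 60 161 60 1 161 60 161 60 1 161 161 60 161 60 1 161 60 161; joining the 19 pieces gives the next term.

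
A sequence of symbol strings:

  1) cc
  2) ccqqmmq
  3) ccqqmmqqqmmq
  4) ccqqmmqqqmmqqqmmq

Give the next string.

ccqqmmqqqmmqqqmmqqqmmq

Each term is the previous one with qqmmq appended.
One more step from ccqqmmqqqmmqqqmmq gives the answer.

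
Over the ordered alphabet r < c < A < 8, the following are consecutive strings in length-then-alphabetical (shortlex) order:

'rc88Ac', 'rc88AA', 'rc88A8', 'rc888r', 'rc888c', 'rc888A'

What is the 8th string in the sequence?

Continuing the enumeration 2 steps past rc888A: rc888A → rc8888 → (answer).

rArrrr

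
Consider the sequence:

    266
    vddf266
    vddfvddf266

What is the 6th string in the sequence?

Each term is the previous one with vddf prepended.
From vddfvddf266, 3 further steps: vddfvddf266 → vddfvddfvddf266 → vddfvddfvddfvddf266 → (answer).

vddfvddfvddfvddfvddf266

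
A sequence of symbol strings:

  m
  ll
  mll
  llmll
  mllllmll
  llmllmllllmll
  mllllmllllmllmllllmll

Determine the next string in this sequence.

llmllmllllmllmllllmllllmllmllllmll

This is a Fibonacci-style word recurrence s(k) = s(k−2)·s(k−1): e.g. m·ll = mll.
The next term joins llmllmllllmll and mllllmllllmllmllllmll.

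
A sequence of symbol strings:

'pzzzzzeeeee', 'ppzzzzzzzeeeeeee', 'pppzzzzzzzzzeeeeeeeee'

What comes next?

Reading off run lengths: p runs 1, 2, 3; z runs 5, 7, 9; e runs 5, 7, 9 — each is linear in n, where the shown terms are n = 2, 3, 4.
At n = 5 the blocks have lengths 4, 11, 11.

ppppzzzzzzzzzzzeeeeeeeeeee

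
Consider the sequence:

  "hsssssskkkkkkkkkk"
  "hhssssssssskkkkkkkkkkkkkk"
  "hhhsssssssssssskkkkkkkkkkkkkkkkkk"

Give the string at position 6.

hhhhhhssssssssssssssssssssskkkkkkkkkkkkkkkkkkkkkkkkkkkkkk

The n-th term is n-1 h's then 3n s's then 4n+2 k's, where the shown terms are n = 2, 3, 4.
At n = 7 the blocks have lengths 6, 21, 30.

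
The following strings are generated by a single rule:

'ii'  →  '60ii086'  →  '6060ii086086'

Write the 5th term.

s(k+1) = 60·s(k)·086, so each term gains 60 as a prefix and 086 as a suffix.
From 6060ii086086, 2 further steps: 6060ii086086 → 606060ii086086086 → (answer).

60606060ii086086086086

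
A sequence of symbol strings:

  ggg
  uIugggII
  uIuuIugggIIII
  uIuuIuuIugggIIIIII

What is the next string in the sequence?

Every step adds uIu to the front and II to the end of the previous string.
One more step from uIuuIuuIugggIIIIII gives the answer.

uIuuIuuIuuIugggIIIIIIII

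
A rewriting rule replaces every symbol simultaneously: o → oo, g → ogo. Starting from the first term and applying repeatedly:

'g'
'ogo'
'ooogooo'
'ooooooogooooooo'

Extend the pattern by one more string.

Applying the rule to each of the 15 symbols of ooooooogooooooo gives the pieces oo oo oo oo oo oo oo ogo oo oo oo oo oo oo oo, which concatenate to the answer.

ooooooooooooooogooooooooooooooo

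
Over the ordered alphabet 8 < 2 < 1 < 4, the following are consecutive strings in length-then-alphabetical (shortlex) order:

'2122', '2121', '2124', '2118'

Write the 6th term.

Continuing the enumeration 2 steps past 2118: 2118 → 2112 → (answer).

2111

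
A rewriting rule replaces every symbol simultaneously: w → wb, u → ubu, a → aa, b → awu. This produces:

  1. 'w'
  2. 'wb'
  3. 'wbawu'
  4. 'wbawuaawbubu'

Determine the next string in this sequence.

wbawuaawbubuaaaawbawuubuawuubu

Expanding wbawuaawbubu: w→wb, b→awu, a→aa, w→wb, u→ubu, a→aa, a→aa, w→wb, b→awu, u→ubu, b→awu, u→ubu. Concatenated: wb awu aa wb ubu aa aa wb awu ubu awu ubu.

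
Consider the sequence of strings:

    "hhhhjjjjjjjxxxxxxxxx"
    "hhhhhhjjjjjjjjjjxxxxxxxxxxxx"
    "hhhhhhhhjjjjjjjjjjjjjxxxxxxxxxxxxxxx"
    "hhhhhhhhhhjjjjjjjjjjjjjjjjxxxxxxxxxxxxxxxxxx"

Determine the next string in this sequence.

hhhhhhhhhhhhjjjjjjjjjjjjjjjjjjjxxxxxxxxxxxxxxxxxxxxx

Each string has the form h^{2n} j^{3n+1} x^{3n+3}, where the shown terms are n = 2, 3, 4, 5.
For the next term, n = 6, so the run lengths are 12, 19, 21.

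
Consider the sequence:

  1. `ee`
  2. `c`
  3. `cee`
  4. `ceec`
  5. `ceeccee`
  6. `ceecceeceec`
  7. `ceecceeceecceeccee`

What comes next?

ceecceeceecceecceeceecceeceec

This is a Fibonacci-style word recurrence s(k) = s(k−1)·s(k−2): e.g. c·ee = cee.
Continuing: ceecceeceecceeccee · ceecceeceec gives term 8.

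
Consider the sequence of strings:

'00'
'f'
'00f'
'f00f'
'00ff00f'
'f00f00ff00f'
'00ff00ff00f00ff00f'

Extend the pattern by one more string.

From term 3 onward, concatenate the second-to-last term with the last: 00·f = 00f, f·00f = f00f, …
So term 8 is f00f00ff00f·00ff00ff00f00ff00f.

f00f00ff00f00ff00ff00f00ff00f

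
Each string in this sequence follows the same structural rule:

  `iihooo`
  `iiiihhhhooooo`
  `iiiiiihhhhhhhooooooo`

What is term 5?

iiiiiiiiiihhhhhhhhhhhhhooooooooooo

Each string has the form i^{2n} h^{3n-2} o^{2n+1} (n = 1, 2, …).
At n = 5 the blocks have lengths 10, 13, 11.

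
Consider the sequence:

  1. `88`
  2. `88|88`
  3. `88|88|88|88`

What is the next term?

s(k+1) = s(k)·|·s(k) — each term doubles the last with '|' between the halves.
One more doubling of 88|88|88|88 gives the answer.

88|88|88|88|88|88|88|88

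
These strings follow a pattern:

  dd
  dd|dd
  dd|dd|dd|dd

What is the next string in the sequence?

s(k+1) = s(k)·|·s(k) — each term doubles the last with '|' between the halves.
Doubling dd|dd|dd|dd with '|' between the halves:

dd|dd|dd|dd|dd|dd|dd|dd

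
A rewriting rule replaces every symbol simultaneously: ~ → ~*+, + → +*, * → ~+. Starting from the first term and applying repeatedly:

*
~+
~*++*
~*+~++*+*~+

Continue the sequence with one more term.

~*+~++*~*++*+*~++*~+~*++*

Expanding ~*+~++*+*~+: ~→~*+, *→~+, +→+*, ~→~*+, +→+*, +→+*, *→~+, +→+*, *→~+, ~→~*+, +→+*. Concatenated: ~*+ ~+ +* ~*+ +* +* ~+ +* ~+ ~*+ +*.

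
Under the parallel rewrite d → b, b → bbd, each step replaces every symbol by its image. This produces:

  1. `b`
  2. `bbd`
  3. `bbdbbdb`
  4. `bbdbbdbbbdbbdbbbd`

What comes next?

Rewriting the 17 symbols of bbdbbdbbbdbbdbbbd one by one yields bbd bbd b bbd bbd b bbd bbd bbd b bbd bbd b bbd bbd bbd b; concatenated:

bbdbbdbbbdbbdbbbdbbdbbdbbbdbbdbbbdbbdbbdb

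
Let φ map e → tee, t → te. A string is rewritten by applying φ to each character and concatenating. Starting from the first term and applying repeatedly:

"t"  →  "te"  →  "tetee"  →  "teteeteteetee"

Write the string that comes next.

Rewriting the 13 symbols of teteeteteetee one by one yields te tee te tee tee te tee te tee tee te tee tee; concatenated:

teteeteteeteeteteeteteeteeteteetee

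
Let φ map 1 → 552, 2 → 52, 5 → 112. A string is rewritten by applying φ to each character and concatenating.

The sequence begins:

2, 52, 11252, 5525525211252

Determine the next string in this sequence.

1121125211211252112525525525211252

φ(5525525211252) expands symbol-by-symbol to 112 112 52 112 112 52 112 52 552 552 52 112 52; joining the 13 pieces gives the next term.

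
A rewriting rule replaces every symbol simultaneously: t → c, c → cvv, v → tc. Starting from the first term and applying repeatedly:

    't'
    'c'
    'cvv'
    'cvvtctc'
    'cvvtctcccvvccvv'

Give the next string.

Rewriting the 15 symbols of cvvtctcccvvccvv one by one yields cvv tc tc c cvv c cvv cvv cvv tc tc cvv cvv tc tc; concatenated:

cvvtctcccvvccvvcvvcvvtctccvvcvvtctc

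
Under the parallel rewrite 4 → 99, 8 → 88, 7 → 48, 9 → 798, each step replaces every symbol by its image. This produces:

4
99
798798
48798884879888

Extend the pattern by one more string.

998848798888888998848798888888

Replace each of the 14 characters of 48798884879888 in place — 99 88 48 798 88 88 88 99 88 48 798 88 88 88 — and concatenate.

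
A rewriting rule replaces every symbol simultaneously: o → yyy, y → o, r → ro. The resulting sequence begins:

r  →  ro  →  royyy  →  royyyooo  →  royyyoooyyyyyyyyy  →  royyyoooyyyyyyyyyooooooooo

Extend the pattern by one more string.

φ(royyyoooyyyyyyyyyooooooooo) expands symbol-by-symbol to ro yyy o o o yyy yyy yyy o o o o o o o o o yyy yyy yyy yyy yyy yyy yyy yyy yyy; joining the 26 pieces gives the next term.

royyyoooyyyyyyyyyoooooooooyyyyyyyyyyyyyyyyyyyyyyyyyyy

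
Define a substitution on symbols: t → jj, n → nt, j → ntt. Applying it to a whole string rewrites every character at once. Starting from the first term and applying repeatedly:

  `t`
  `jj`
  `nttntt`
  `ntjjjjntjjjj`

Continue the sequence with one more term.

ntjjnttnttnttnttntjjnttnttnttntt

Expanding ntjjjjntjjjj: n→nt, t→jj, j→ntt, j→ntt, j→ntt, j→ntt, n→nt, t→jj, j→ntt, j→ntt, j→ntt, j→ntt. Concatenated: nt jj ntt ntt ntt ntt nt jj ntt ntt ntt ntt.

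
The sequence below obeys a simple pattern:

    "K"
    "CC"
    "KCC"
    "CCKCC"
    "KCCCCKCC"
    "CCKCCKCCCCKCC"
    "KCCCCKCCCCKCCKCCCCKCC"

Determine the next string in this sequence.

CCKCCKCCCCKCCKCCCCKCCCCKCCKCCCCKCC

Each term (from the third on) is the two preceding terms concatenated in order: term 3 = K·CC = KCC.
Continuing: CCKCCKCCCCKCC · KCCCCKCCCCKCCKCCCCKCC gives term 8.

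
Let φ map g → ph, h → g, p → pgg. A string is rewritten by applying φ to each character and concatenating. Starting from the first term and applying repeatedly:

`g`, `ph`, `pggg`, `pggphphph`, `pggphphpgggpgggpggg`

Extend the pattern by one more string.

Rewriting the 19 symbols of pggphphpgggpgggpggg one by one yields pgg ph ph pgg g pgg g pgg ph ph ph pgg ph ph ph pgg ph ph ph; concatenated:

pggphphpgggpgggpggphphphpggphphphpggphphph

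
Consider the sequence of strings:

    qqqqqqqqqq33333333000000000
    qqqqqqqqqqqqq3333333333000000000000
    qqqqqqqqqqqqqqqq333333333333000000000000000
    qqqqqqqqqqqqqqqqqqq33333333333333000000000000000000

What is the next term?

Term n consists of 3n+1 q's, followed by 2n+2 3's, followed by 3n 0's, where the shown terms are n = 3, 4, 5, 6.
At n = 7 the blocks have lengths 22, 16, 21.

qqqqqqqqqqqqqqqqqqqqqq3333333333333333000000000000000000000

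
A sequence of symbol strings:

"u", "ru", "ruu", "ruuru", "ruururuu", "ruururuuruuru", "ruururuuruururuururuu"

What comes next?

ruururuuruururuururuuruururuuruuru

From term 3 onward, concatenate the last term with the second-to-last: ru·u = ruu, ruu·ru = ruuru, …
So term 8 is ruururuuruururuururuu·ruururuuruuru.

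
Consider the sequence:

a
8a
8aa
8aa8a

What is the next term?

8aa8a8aa

This is a Fibonacci-style word recurrence s(k) = s(k−1)·s(k−2): e.g. 8a·a = 8aa.
The next term joins 8aa8a and 8aa.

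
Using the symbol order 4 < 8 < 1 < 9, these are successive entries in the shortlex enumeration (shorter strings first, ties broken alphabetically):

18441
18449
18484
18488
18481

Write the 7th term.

18414

Stepping forward 2 times from 18481: 18481 → 18489, then the target.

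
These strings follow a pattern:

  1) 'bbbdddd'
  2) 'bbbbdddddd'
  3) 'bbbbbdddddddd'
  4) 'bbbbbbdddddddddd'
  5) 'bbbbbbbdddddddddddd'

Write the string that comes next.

Term n consists of n+1 b's, followed by 2n d's, where the shown terms are n = 2, 3, 4, 5, 6.
For the next term, n = 7, so the run lengths are 8, 14.

bbbbbbbbdddddddddddddd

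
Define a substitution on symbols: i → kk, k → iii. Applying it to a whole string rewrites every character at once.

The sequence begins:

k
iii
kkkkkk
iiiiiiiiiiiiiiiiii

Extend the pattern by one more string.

Applying the rule to each of the 18 symbols of iiiiiiiiiiiiiiiiii gives the pieces kk kk kk kk kk kk kk kk kk kk kk kk kk kk kk kk kk kk, which concatenate to the answer.

kkkkkkkkkkkkkkkkkkkkkkkkkkkkkkkkkkkk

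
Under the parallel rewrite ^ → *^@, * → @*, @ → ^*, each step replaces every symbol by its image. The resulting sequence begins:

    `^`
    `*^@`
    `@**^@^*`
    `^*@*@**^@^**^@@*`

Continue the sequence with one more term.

*^@@*^*@*^*@*@**^@^**^@@*@**^@^*^*@*

Replace each of the 16 characters of ^*@*@**^@^**^@@* in place — *^@ @* ^* @* ^* @* @* *^@ ^* *^@ @* @* *^@ ^* ^* @* — and concatenate.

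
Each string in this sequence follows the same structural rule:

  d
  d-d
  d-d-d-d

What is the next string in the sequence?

Each string is two copies of the previous one joined by '-'.
So the next term is two copies of d-d-d-d with '-' between the halves.

d-d-d-d-d-d-d-d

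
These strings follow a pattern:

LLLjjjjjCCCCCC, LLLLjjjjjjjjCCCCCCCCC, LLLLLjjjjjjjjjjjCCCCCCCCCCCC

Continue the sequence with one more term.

LLLLLLjjjjjjjjjjjjjjCCCCCCCCCCCCCCC

Each string has the form L^{n+1} j^{3n-1} C^{3n}, where the shown terms are n = 2, 3, 4.
Setting n = 5 gives 6, 14, 15 characters in each block.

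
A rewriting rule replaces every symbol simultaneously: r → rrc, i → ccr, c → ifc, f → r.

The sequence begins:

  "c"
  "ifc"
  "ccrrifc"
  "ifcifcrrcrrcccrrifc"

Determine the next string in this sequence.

ccrrifcccrrifcrrcrrcifcrrcrrcifcifcifcrrcrrcccrrifc

Replace each of the 19 characters of ifcifcrrcrrcccrrifc in place — ccr r ifc ccr r ifc rrc rrc ifc rrc rrc ifc ifc ifc rrc rrc ccr r ifc — and concatenate.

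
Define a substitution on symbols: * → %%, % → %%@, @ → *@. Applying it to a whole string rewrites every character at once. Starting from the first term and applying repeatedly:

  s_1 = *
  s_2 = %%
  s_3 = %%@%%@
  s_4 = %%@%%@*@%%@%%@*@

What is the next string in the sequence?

%%@%%@*@%%@%%@*@%%*@%%@%%@*@%%@%%@*@%%*@

φ(%%@%%@*@%%@%%@*@) expands symbol-by-symbol to %%@ %%@ *@ %%@ %%@ *@ %% *@ %%@ %%@ *@ %%@ %%@ *@ %% *@; joining the 16 pieces gives the next term.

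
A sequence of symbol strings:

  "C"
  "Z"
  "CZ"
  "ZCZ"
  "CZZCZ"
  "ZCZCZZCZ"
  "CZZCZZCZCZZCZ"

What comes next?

Each term (from the third on) is the two preceding terms concatenated in order: term 3 = C·Z = CZ.
So term 8 is ZCZCZZCZ·CZZCZZCZCZZCZ.

ZCZCZZCZCZZCZZCZCZZCZ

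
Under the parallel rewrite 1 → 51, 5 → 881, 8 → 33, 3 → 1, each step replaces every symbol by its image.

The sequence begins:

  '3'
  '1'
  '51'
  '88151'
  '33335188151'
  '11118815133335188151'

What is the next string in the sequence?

515151513333518815111118815133335188151

Replace each of the 20 characters of 11118815133335188151 in place — 51 51 51 51 33 33 51 881 51 1 1 1 1 881 51 33 33 51 881 51 — and concatenate.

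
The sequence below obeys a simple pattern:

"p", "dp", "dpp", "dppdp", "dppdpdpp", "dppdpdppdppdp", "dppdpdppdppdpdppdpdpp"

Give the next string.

This is a Fibonacci-style word recurrence s(k) = s(k−1)·s(k−2): e.g. dp·p = dpp.
Continuing: dppdpdppdppdpdppdpdpp · dppdpdppdppdp gives term 8.

dppdpdppdppdpdppdpdppdppdpdppdppdp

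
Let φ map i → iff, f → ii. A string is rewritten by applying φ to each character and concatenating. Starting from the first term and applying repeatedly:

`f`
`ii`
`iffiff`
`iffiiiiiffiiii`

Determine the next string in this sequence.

iffiiiiiffiffiffiffiffiiiiiffiffiffiff

φ(iffiiiiiffiiii) expands symbol-by-symbol to iff ii ii iff iff iff iff iff ii ii iff iff iff iff; joining the 14 pieces gives the next term.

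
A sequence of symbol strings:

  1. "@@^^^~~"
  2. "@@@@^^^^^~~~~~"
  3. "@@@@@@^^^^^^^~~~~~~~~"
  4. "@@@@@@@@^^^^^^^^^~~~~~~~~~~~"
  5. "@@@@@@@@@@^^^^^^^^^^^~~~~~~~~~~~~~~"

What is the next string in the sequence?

@@@@@@@@@@@@^^^^^^^^^^^^^~~~~~~~~~~~~~~~~~

Term n consists of 2n @'s, followed by 2n+1 ^'s, followed by 3n-1 ~'s (n = 1, 2, …).
At n = 6 the blocks have lengths 12, 13, 17.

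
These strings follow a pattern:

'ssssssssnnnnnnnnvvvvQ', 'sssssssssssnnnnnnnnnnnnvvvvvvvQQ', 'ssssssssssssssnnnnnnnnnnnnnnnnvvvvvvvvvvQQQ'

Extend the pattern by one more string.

Term n consists of 3n+2 s's, followed by 4n n's, followed by 3n-2 v's, followed by n-1 Q's, where the shown terms are n = 2, 3, 4.
For the next term, n = 5, so the run lengths are 17, 20, 13, 4.

sssssssssssssssssnnnnnnnnnnnnnnnnnnnnvvvvvvvvvvvvvQQQQ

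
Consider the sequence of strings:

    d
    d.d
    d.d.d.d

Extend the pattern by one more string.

d.d.d.d.d.d.d.d

Each string is two copies of the previous one joined by '.'.
So the next term is two copies of d.d.d.d with '.' between the halves.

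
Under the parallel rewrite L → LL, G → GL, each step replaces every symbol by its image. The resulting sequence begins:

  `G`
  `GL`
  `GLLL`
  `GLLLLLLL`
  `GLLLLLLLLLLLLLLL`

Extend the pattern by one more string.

φ(GLLLLLLLLLLLLLLL) expands symbol-by-symbol to GL LL LL LL LL LL LL LL LL LL LL LL LL LL LL LL; joining the 16 pieces gives the next term.

GLLLLLLLLLLLLLLLLLLLLLLLLLLLLLLL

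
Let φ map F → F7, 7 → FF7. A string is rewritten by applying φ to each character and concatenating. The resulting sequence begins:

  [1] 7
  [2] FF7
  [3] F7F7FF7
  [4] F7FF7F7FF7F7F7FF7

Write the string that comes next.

Rewriting the 17 symbols of F7FF7F7FF7F7F7FF7 one by one yields F7 FF7 F7 F7 FF7 F7 FF7 F7 F7 FF7 F7 FF7 F7 FF7 F7 F7 FF7; concatenated:

F7FF7F7F7FF7F7FF7F7F7FF7F7FF7F7FF7F7F7FF7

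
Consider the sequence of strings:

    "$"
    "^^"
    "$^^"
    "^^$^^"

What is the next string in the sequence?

$^^^^$^^

Each term (from the third on) is the two preceding terms concatenated in order: term 3 = $·^^ = $^^.
So term 5 is $^^·^^$^^.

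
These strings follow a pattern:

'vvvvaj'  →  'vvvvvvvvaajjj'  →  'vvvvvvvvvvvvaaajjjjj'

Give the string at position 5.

Term n consists of 4n v's, followed by n a's, followed by 2n-1 j's (n = 1, 2, …).
For term 5, n = 5, so the run lengths are 20, 5, 9.

vvvvvvvvvvvvvvvvvvvvaaaaajjjjjjjjj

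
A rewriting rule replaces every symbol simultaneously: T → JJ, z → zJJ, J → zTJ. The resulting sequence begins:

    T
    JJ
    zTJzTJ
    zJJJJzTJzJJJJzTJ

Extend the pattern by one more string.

zJJzTJzTJzTJzTJzJJJJzTJzJJzTJzTJzTJzTJzJJJJzTJ

Replace each of the 16 characters of zJJJJzTJzJJJJzTJ in place — zJJ zTJ zTJ zTJ zTJ zJJ JJ zTJ zJJ zTJ zTJ zTJ zTJ zJJ JJ zTJ — and concatenate.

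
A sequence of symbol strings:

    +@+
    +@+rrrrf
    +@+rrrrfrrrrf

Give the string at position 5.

Every step adds rrrrf to the end: s(k+1) = s(k)·rrrrf.
From +@+rrrrfrrrrf, 2 further steps: +@+rrrrfrrrrf → +@+rrrrfrrrrfrrrrf → (answer).

+@+rrrrfrrrrfrrrrfrrrrf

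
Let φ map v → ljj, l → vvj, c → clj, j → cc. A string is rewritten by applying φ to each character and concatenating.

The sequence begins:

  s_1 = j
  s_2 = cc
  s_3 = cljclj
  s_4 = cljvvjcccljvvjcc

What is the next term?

cljvvjccljjljjcccljcljcljvvjccljjljjcccljclj

φ(cljvvjcccljvvjcc) expands symbol-by-symbol to clj vvj cc ljj ljj cc clj clj clj vvj cc ljj ljj cc clj clj; joining the 16 pieces gives the next term.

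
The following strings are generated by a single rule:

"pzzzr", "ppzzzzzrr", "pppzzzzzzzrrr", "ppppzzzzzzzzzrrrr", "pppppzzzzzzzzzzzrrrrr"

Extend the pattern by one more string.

Each string has the form p^{n} z^{2n+1} r^{n} (n = 1, 2, …).
For the next term, n = 6, so the run lengths are 6, 13, 6.

ppppppzzzzzzzzzzzzzrrrrrr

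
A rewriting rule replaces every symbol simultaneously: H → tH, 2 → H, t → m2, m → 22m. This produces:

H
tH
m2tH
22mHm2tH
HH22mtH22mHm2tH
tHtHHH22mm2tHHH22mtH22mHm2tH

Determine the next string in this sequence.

φ(tHtHHH22mm2tHHH22mtH22mHm2tH) expands symbol-by-symbol to m2 tH m2 tH tH tH H H 22m 22m H m2 tH tH tH H H 22m m2 tH H H 22m tH 22m H m2 tH; joining the 28 pieces gives the next term.

m2tHm2tHtHtHHH22m22mHm2tHtHtHHH22mm2tHHH22mtH22mHm2tH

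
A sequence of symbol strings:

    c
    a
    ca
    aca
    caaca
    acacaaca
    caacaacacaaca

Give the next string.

acacaacacaacaacacaaca

From term 3 onward, concatenate the second-to-last term with the last: c·a = ca, a·ca = aca, …
So term 8 is acacaaca·caacaacacaaca.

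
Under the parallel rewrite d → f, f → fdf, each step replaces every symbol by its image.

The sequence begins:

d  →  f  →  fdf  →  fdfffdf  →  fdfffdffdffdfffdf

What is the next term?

fdfffdffdffdfffdffdfffdffdfffdffdffdfffdf

Applying the rule to each of the 17 symbols of fdfffdffdffdfffdf gives the pieces fdf f fdf fdf fdf f fdf fdf f fdf fdf f fdf fdf fdf f fdf, which concatenate to the answer.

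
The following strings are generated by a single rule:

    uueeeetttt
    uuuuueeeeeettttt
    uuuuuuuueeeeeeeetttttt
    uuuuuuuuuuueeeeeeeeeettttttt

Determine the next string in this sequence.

Each string has the form u^{3n-1} e^{2n+2} t^{n+3} (n = 1, 2, …).
Setting n = 5 gives 14, 12, 8 characters in each block.

uuuuuuuuuuuuuueeeeeeeeeeeetttttttt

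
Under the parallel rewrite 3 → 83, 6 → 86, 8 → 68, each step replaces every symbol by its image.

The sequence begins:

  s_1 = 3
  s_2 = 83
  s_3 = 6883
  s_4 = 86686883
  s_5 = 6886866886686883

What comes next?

Applying the rule to each of the 16 symbols of 6886866886686883 gives the pieces 86 68 68 86 68 86 86 68 68 86 86 68 86 68 68 83, which concatenate to the answer.

86686886688686686886866886686883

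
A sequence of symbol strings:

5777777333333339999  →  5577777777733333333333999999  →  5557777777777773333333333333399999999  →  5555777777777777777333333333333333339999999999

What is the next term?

The n-th term is n-1 5's then 3n 7's then 3n+2 3's then 2n 9's, where the shown terms are n = 2, 3, 4, 5.
At n = 6 the blocks have lengths 5, 18, 20, 12.

5555577777777777777777733333333333333333333999999999999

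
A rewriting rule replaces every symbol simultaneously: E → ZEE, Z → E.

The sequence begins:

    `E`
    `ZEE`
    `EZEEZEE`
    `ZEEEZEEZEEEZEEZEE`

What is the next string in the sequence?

Replace each of the 17 characters of ZEEEZEEZEEEZEEZEE in place — E ZEE ZEE ZEE E ZEE ZEE E ZEE ZEE ZEE E ZEE ZEE E ZEE ZEE — and concatenate.

EZEEZEEZEEEZEEZEEEZEEZEEZEEEZEEZEEEZEEZEE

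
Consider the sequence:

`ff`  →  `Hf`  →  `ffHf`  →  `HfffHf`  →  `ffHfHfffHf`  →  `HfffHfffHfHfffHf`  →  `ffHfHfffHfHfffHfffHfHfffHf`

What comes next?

HfffHfffHfHfffHfffHfHfffHfHfffHfffHfHfffHf

From term 3 onward, concatenate the second-to-last term with the last: ff·Hf = ffHf, Hf·ffHf = HfffHf, …
So term 8 is HfffHfffHfHfffHf·ffHfHfffHfHfffHfffHfHfffHf.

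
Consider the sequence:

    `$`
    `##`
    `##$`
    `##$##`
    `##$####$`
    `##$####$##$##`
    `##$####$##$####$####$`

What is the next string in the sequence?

Each term (from the third on) is the previous term followed by the one before it: term 3 = ##·$ = ##$.
The next term joins ##$####$##$####$####$ and ##$####$##$##.

##$####$##$####$####$##$####$##$##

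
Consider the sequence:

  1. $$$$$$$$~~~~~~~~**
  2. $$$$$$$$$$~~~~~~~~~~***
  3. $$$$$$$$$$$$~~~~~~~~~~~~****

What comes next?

Reading off run lengths: $ runs 8, 10, 12; ~ runs 8, 10, 12; * runs 2, 3, 4 — each is linear in n, where the shown terms are n = 3, 4, 5.
At n = 6 the blocks have lengths 14, 14, 5.

$$$$$$$$$$$$$$~~~~~~~~~~~~~~*****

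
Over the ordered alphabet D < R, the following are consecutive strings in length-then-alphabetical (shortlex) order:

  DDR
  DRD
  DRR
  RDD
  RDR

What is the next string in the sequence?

Find the rightmost character of RDR below R, bump it to the next letter, and reset everything to its right to D.

RRD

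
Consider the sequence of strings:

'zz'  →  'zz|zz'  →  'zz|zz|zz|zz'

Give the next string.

s(k+1) = s(k)·|·s(k) — each term doubles the last with '|' between the halves.
One more doubling of zz|zz|zz|zz gives the answer.

zz|zz|zz|zz|zz|zz|zz|zz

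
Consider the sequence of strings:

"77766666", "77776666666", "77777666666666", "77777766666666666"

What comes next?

77777776666666666666

Each string has the form 7^{n+1} 6^{2n+1}, where the shown terms are n = 2, 3, 4, 5.
For the next term, n = 6, so the run lengths are 7, 13.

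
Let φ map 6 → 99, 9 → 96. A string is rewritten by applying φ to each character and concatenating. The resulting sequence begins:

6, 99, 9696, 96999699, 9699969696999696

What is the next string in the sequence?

Rewriting the 16 symbols of 9699969696999696 one by one yields 96 99 96 96 96 99 96 99 96 99 96 96 96 99 96 99; concatenated:

96999696969996999699969696999699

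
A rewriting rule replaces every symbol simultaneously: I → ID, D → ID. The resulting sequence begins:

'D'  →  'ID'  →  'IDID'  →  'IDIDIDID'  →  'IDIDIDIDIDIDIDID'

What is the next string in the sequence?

Rewriting the 16 symbols of IDIDIDIDIDIDIDID one by one yields ID ID ID ID ID ID ID ID ID ID ID ID ID ID ID ID; concatenated:

IDIDIDIDIDIDIDIDIDIDIDIDIDIDIDID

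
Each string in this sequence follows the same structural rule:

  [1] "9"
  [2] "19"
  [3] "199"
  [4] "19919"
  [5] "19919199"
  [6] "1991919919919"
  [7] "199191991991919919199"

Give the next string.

1991919919919199191991991919919919

Each term (from the third on) is the previous term followed by the one before it: term 3 = 19·9 = 199.
Continuing: 199191991991919919199 · 1991919919919 gives term 8.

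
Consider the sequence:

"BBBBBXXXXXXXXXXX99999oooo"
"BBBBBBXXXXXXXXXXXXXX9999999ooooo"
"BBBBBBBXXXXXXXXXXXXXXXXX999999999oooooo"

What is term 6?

The n-th term is n+2 B's then 3n+2 X's then 2n-1 9's then n+1 o's, where the shown terms are n = 3, 4, 5.
At n = 8 the blocks have lengths 10, 26, 15, 9.

BBBBBBBBBBXXXXXXXXXXXXXXXXXXXXXXXXXX999999999999999ooooooooo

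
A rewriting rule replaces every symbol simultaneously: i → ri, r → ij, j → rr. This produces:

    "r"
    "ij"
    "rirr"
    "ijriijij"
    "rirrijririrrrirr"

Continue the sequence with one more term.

ijriijijrirrijriijriijijijriijij

φ(rirrijririrrrirr) expands symbol-by-symbol to ij ri ij ij ri rr ij ri ij ri ij ij ij ri ij ij; joining the 16 pieces gives the next term.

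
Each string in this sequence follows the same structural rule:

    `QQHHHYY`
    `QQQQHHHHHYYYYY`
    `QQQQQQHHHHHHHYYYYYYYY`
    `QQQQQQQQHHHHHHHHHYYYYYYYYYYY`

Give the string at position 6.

Term n consists of 2n Q's, followed by 2n+1 H's, followed by 3n-1 Y's (n = 1, 2, …).
At n = 6 the blocks have lengths 12, 13, 17.

QQQQQQQQQQQQHHHHHHHHHHHHHYYYYYYYYYYYYYYYYY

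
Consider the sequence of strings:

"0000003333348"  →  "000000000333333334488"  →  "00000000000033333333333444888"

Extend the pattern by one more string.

0000000000000003333333333333344448888

Each string has the form 0^{3n+3} 3^{3n+2} 4^{n} 8^{n} (n = 1, 2, …).
Setting n = 4 gives 15, 14, 4, 4 characters in each block.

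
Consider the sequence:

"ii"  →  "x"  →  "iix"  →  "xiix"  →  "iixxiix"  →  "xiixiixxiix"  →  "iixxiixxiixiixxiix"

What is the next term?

xiixiixxiixiixxiixxiixiixxiix

Each term (from the third on) is the two preceding terms concatenated in order: term 3 = ii·x = iix.
The next term joins xiixiixxiix and iixxiixxiixiixxiix.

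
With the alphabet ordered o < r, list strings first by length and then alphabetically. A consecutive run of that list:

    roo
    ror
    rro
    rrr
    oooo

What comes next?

ooor

Treat oooo as a base-2 numeral over the given alphabet and add one, carrying through any trailing r's.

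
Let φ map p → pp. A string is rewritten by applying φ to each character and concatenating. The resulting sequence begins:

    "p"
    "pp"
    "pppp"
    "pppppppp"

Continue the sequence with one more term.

pppppppppppppppp

Expanding pppppppp: p→pp, p→pp, p→pp, p→pp, p→pp, p→pp, p→pp, p→pp. Concatenated: pp pp pp pp pp pp pp pp.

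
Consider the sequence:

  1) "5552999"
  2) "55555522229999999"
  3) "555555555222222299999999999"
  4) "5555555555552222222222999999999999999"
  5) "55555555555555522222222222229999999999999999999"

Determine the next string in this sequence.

555555555555555555222222222222222299999999999999999999999

Each string has the form 5^{3n} 2^{3n-2} 9^{4n-1} (n = 1, 2, …).
For the next term, n = 6, so the run lengths are 18, 16, 23.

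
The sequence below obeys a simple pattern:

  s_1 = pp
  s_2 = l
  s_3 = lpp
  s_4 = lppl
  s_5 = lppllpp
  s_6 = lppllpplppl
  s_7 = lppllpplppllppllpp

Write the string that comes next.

lppllpplppllppllpplppllpplppl

Each term (from the third on) is the previous term followed by the one before it: term 3 = l·pp = lpp.
The next term joins lppllpplppllppllpp and lppllpplppl.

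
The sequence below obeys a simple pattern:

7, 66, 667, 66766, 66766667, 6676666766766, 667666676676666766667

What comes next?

This is a Fibonacci-style word recurrence s(k) = s(k−1)·s(k−2): e.g. 66·7 = 667.
So term 8 is 667666676676666766667·6676666766766.

6676666766766667666676676666766766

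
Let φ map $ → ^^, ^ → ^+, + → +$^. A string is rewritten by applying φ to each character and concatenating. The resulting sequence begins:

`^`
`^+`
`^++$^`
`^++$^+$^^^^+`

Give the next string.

^++$^+$^^^^++$^^^^+^+^+^++$^

Expanding ^++$^+$^^^^+: ^→^+, +→+$^, +→+$^, $→^^, ^→^+, +→+$^, $→^^, ^→^+, ^→^+, ^→^+, ^→^+, +→+$^. Concatenated: ^+ +$^ +$^ ^^ ^+ +$^ ^^ ^+ ^+ ^+ ^+ +$^.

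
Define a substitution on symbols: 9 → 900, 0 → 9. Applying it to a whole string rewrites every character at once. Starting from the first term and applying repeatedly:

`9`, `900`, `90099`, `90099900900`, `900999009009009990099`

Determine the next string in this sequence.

Applying the rule to each of the 21 symbols of 900999009009009990099 gives the pieces 900 9 9 900 900 900 9 9 900 9 9 900 9 9 900 900 900 9 9 900 900, which concatenate to the answer.

9009990090090099900999009990090090099900900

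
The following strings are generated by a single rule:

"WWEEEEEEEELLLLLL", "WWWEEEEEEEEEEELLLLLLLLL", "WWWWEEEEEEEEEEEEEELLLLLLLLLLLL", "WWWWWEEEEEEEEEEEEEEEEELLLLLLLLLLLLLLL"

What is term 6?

WWWWWWWEEEEEEEEEEEEEEEEEEEEEEELLLLLLLLLLLLLLLLLLLLL

Term n consists of n W's, followed by 3n+2 E's, followed by 3n L's, where the shown terms are n = 2, 3, 4, 5.
At n = 7 the blocks have lengths 7, 23, 21.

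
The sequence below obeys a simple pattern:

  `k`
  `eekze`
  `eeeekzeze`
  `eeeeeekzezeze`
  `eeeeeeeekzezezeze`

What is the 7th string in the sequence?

s(k+1) = ee·s(k)·ze, so each term gains ee as a prefix and ze as a suffix.
From eeeeeeeekzezezeze, 2 further steps: eeeeeeeekzezezeze → eeeeeeeeeekzezezezeze → (answer).

eeeeeeeeeeeekzezezezezeze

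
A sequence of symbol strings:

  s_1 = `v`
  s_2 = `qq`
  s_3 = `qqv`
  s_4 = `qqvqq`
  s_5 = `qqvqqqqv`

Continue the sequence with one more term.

Each term (from the third on) is the previous term followed by the one before it: term 3 = qq·v = qqv.
The next term joins qqvqqqqv and qqvqq.

qqvqqqqvqqvqq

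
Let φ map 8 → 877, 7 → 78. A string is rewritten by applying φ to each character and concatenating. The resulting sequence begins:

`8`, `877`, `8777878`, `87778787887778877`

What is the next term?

φ(87778787887778877) expands symbol-by-symbol to 877 78 78 78 877 78 877 78 877 877 78 78 78 877 877 78 78; joining the 17 pieces gives the next term.

87778787887778877788778777878788778777878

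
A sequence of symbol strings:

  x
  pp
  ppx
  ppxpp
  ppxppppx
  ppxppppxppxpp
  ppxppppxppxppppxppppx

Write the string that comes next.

ppxppppxppxppppxppppxppxppppxppxpp

Each term (from the third on) is the previous term followed by the one before it: term 3 = pp·x = ppx.
The next term joins ppxppppxppxppppxppppx and ppxppppxppxpp.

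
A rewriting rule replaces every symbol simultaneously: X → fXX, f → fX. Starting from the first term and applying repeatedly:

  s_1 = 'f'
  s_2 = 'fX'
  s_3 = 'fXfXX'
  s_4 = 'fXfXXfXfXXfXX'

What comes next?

Replace each of the 13 characters of fXfXXfXfXXfXX in place — fX fXX fX fXX fXX fX fXX fX fXX fXX fX fXX fXX — and concatenate.

fXfXXfXfXXfXXfXfXXfXfXXfXXfXfXXfXX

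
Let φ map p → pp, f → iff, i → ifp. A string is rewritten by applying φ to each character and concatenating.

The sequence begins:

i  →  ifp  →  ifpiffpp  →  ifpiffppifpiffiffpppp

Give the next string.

Replace each of the 21 characters of ifpiffppifpiffiffpppp in place — ifp iff pp ifp iff iff pp pp ifp iff pp ifp iff iff ifp iff iff pp pp pp pp — and concatenate.

ifpiffppifpiffiffppppifpiffppifpiffiffifpiffiffpppppppp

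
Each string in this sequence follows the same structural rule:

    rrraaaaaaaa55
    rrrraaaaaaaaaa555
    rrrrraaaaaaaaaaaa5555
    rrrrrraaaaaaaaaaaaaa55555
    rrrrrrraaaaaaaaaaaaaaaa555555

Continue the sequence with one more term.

rrrrrrrraaaaaaaaaaaaaaaaaa5555555

Each string has the form r^{n} a^{2n+2} 5^{n-1}, where the shown terms are n = 3, 4, 5, 6, 7.
Setting n = 8 gives 8, 18, 7 characters in each block.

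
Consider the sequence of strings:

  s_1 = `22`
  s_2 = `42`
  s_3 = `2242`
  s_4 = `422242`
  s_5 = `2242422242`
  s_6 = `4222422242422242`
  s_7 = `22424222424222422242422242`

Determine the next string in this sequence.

422242224242224222424222424222422242422242

From term 3 onward, concatenate the second-to-last term with the last: 22·42 = 2242, 42·2242 = 422242, …
So term 8 is 4222422242422242·22424222424222422242422242.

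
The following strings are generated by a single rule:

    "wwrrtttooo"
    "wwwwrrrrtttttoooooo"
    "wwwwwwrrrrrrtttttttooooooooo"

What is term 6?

The n-th term is 2n w's then 2n r's then 2n+1 t's then 3n o's (n = 1, 2, …).
For term 6, n = 6, so the run lengths are 12, 12, 13, 18.

wwwwwwwwwwwwrrrrrrrrrrrrtttttttttttttoooooooooooooooooo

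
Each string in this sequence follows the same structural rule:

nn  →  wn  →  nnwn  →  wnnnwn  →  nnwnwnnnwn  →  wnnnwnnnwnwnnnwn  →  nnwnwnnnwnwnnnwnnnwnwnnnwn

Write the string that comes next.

wnnnwnnnwnwnnnwnnnwnwnnnwnwnnnwnnnwnwnnnwn

From term 3 onward, concatenate the second-to-last term with the last: nn·wn = nnwn, wn·nnwn = wnnnwn, …
Continuing: wnnnwnnnwnwnnnwn · nnwnwnnnwnwnnnwnnnwnwnnnwn gives term 8.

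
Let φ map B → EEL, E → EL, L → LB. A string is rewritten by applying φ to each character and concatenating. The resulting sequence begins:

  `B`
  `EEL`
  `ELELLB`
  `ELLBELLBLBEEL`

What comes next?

ELLBLBEELELLBLBEELLBEELELELLB

Replace each of the 13 characters of ELLBELLBLBEEL in place — EL LB LB EEL EL LB LB EEL LB EEL EL EL LB — and concatenate.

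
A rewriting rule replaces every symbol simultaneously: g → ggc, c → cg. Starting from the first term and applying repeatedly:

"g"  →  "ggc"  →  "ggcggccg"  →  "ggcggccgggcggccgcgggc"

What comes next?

Applying the rule to each of the 21 symbols of ggcggccgggcggccgcgggc gives the pieces ggc ggc cg ggc ggc cg cg ggc ggc ggc cg ggc ggc cg cg ggc cg ggc ggc ggc cg, which concatenate to the answer.

ggcggccgggcggccgcgggcggcggccgggcggccgcgggccgggcggcggccg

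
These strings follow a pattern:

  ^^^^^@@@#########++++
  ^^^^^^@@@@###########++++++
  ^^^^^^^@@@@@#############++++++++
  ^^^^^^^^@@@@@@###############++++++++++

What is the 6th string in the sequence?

Reading off run lengths: ^ runs 5, 6, 7, 8; @ runs 3, 4, 5, 6; # runs 9, 11, 13, 15; + runs 4, 6, 8, 10 — each is linear in n, where the shown terms are n = 3, 4, 5, 6.
Setting n = 8 gives 10, 8, 19, 14 characters in each block.

^^^^^^^^^^@@@@@@@@###################++++++++++++++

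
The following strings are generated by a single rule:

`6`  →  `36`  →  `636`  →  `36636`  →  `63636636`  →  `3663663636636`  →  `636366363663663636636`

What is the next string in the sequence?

3663663636636636366363663663636636

This is a Fibonacci-style word recurrence s(k) = s(k−2)·s(k−1): e.g. 6·36 = 636.
Continuing: 3663663636636 · 636366363663663636636 gives term 8.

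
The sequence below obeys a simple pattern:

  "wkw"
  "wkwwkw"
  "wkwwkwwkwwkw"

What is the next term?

s(k+1) = s(k)·s(k) — each term doubles the last.
Doubling wkwwkwwkwwkw:

wkwwkwwkwwkwwkwwkwwkwwkw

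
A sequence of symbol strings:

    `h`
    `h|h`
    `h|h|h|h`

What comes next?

h|h|h|h|h|h|h|h

Each string is two copies of the previous one joined by '|'.
One more doubling of h|h|h|h gives the answer.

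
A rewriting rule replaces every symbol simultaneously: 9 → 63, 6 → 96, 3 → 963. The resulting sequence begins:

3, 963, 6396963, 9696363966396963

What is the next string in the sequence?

Replace each of the 16 characters of 9696363966396963 in place — 63 96 63 96 963 96 963 63 96 96 963 63 96 63 96 963 — and concatenate.

639663969639696363969696363966396963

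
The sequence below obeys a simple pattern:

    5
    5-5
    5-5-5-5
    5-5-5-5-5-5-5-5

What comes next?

5-5-5-5-5-5-5-5-5-5-5-5-5-5-5-5

Every step duplicates the string with '-' between the halves.
One more doubling of 5-5-5-5-5-5-5-5 gives the answer.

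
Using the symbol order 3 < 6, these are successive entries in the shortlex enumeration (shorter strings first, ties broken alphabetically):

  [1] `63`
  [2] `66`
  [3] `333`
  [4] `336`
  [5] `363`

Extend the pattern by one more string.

Find the rightmost character of 363 below 6, bump it to the next letter, and reset everything to its right to 3.

366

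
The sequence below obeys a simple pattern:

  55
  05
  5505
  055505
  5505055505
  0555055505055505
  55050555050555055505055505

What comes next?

This is a Fibonacci-style word recurrence s(k) = s(k−2)·s(k−1): e.g. 55·05 = 5505.
The next term joins 0555055505055505 and 55050555050555055505055505.

055505550505550555050555050555055505055505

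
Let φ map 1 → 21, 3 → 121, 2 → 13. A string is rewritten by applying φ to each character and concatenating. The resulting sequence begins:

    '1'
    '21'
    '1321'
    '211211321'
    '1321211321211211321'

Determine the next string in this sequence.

φ(1321211321211211321) expands symbol-by-symbol to 21 121 13 21 13 21 21 121 13 21 13 21 21 13 21 21 121 13 21; joining the 19 pieces gives the next term.

21121132113212112113211321211321211211321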